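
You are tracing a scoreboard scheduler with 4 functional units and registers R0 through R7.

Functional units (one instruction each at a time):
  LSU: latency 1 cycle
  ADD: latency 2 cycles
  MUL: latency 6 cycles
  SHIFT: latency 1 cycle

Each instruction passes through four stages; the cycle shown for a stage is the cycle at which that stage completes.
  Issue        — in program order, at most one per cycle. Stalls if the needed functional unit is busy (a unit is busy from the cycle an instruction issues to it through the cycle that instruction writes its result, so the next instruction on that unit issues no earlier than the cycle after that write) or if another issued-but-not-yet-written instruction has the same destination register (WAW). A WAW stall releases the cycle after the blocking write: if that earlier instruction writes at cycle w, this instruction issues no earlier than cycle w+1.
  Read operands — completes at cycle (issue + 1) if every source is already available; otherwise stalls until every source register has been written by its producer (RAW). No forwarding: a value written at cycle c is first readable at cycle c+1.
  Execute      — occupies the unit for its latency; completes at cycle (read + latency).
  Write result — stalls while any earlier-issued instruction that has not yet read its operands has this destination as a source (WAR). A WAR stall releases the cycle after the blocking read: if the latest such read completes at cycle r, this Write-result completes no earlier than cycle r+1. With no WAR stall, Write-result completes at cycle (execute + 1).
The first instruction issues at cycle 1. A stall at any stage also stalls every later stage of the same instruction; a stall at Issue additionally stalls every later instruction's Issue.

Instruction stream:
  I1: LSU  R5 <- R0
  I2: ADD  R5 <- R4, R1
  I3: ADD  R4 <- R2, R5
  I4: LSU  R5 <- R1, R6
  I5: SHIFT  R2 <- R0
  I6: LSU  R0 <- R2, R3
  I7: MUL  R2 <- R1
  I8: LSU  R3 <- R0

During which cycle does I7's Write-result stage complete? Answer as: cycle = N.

cycle = 24

I1: IS=1 RO=2 EX=3 WR=4
I2: IS=5 RO=6 EX=8 WR=9  [WAW R5: wait I1 write@4]
I3: IS=10 RO=11 EX=13 WR=14  [struct: ADD busy until I2 writes@9]
I4: IS=11 RO=12 EX=13 WR=14
I5: IS=12 RO=13 EX=14 WR=15
I6: IS=15 RO=16 EX=17 WR=18  [struct: LSU busy until I4 writes@14]
I7: IS=16 RO=17 EX=23 WR=24
I8: IS=19 RO=20 EX=21 WR=22  [struct: LSU busy until I6 writes@18]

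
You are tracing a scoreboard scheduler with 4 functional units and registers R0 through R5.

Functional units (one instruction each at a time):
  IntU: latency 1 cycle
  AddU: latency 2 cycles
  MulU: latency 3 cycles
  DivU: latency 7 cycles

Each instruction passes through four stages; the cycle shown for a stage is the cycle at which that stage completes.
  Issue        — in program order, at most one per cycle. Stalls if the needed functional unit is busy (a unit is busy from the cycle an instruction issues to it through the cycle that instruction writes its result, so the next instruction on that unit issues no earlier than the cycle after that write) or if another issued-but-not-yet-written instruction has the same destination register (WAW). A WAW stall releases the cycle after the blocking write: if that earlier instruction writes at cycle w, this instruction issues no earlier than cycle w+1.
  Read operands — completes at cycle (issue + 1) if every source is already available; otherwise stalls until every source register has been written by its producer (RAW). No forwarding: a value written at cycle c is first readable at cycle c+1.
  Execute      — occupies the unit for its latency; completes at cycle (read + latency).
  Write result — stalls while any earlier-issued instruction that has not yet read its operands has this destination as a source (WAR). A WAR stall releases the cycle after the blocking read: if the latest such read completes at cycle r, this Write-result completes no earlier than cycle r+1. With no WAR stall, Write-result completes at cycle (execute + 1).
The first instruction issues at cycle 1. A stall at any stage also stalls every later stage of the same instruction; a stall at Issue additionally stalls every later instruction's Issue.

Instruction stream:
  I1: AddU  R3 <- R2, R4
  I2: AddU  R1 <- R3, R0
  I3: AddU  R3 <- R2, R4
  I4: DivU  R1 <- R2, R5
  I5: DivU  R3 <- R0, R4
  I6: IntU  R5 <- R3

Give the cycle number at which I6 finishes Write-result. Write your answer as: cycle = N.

I1  is:1  ro:2  ex:4  wr:5
I2  is:6  ro:7  ex:9  wr:10  — struct: AddU busy until I1 writes@5
I3  is:11  ro:12  ex:14  wr:15  — struct: AddU busy until I2 writes@10
I4  is:12  ro:13  ex:20  wr:21
I5  is:22  ro:23  ex:30  wr:31  — struct: DivU busy until I4 writes@21
I6  is:23  ro:32  ex:33  wr:34  — RAW R3: wait I5 write@31

cycle = 34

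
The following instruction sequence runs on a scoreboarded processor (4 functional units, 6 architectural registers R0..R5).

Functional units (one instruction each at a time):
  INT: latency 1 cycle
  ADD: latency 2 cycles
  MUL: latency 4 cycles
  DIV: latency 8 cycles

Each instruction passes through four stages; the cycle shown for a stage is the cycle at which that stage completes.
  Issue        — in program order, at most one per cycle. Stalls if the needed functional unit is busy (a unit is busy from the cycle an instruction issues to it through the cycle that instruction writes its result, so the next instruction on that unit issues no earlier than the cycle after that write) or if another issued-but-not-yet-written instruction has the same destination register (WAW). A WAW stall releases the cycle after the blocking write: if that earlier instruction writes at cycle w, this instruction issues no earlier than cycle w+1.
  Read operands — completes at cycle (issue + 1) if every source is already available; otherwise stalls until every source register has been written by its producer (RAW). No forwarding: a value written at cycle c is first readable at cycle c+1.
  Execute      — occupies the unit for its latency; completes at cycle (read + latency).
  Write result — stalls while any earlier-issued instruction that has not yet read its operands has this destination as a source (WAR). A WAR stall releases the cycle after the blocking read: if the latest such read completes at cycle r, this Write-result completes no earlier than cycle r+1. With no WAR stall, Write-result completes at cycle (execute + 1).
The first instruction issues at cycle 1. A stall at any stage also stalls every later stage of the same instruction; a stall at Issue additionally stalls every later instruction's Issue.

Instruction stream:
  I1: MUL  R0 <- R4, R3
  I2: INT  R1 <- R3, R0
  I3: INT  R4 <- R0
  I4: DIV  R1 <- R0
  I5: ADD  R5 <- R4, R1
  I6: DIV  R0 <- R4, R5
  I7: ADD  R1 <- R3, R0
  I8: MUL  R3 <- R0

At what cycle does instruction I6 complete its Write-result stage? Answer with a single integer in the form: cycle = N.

cycle = 36

[1] I1 dispatched to MUL
[2] I1 operands ready · I2 dispatched to INT
[6] I1 complete
[7] R0←I1
[8] I2 operands ready
[9] I2 complete
[10] R1←I2
[11] I3 dispatched to INT
[12] I3 operands ready · I4 dispatched to DIV
[13] I3 complete · I4 operands ready · I5 dispatched to ADD
[14] R4←I3
[21] I4 complete
[22] R1←I4
[23] I5 operands ready · I6 dispatched to DIV
[25] I5 complete
[26] R5←I5
[27] I6 operands ready · I7 dispatched to ADD
[28] I8 dispatched to MUL
[35] I6 complete
[36] R0←I6
[37] I7 operands ready · I8 operands ready
[39] I7 complete
[40] R1←I7
[41] I8 complete
[42] R3←I8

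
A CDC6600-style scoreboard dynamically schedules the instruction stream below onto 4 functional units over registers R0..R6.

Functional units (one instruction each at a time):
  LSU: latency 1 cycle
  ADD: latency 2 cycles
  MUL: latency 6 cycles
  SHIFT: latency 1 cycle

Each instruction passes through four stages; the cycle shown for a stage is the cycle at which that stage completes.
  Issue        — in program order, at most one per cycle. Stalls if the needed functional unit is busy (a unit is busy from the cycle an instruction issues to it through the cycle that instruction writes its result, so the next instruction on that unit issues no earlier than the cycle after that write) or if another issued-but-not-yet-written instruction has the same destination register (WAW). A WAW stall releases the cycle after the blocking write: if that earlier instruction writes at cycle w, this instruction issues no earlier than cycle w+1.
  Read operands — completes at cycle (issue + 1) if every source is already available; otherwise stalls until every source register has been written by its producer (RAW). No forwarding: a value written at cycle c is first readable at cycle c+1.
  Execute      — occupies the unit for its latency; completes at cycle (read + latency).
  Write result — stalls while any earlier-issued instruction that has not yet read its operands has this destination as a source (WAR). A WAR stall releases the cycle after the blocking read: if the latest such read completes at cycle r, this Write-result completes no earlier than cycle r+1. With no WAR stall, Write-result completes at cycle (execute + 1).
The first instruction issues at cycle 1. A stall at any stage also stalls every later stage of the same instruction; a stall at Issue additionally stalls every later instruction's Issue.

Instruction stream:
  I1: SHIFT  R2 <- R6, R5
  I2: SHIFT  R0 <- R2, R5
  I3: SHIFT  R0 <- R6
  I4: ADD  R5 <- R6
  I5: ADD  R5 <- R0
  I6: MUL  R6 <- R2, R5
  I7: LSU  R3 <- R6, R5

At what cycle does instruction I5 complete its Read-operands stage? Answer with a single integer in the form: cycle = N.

cycle = 16

[I1] 1/2/3/4
[I2] 5/6/7/8  (struct: SHIFT busy until I1 writes@4)
[I3] 9/10/11/12  (struct: SHIFT busy until I2 writes@8)
[I4] 10/11/13/14
[I5] 15/16/18/19  (struct: ADD busy until I4 writes@14)
[I6] 16/20/26/27  (RAW R5: wait I5 write@19)
[I7] 17/28/29/30  (RAW R6: wait I6 write@27)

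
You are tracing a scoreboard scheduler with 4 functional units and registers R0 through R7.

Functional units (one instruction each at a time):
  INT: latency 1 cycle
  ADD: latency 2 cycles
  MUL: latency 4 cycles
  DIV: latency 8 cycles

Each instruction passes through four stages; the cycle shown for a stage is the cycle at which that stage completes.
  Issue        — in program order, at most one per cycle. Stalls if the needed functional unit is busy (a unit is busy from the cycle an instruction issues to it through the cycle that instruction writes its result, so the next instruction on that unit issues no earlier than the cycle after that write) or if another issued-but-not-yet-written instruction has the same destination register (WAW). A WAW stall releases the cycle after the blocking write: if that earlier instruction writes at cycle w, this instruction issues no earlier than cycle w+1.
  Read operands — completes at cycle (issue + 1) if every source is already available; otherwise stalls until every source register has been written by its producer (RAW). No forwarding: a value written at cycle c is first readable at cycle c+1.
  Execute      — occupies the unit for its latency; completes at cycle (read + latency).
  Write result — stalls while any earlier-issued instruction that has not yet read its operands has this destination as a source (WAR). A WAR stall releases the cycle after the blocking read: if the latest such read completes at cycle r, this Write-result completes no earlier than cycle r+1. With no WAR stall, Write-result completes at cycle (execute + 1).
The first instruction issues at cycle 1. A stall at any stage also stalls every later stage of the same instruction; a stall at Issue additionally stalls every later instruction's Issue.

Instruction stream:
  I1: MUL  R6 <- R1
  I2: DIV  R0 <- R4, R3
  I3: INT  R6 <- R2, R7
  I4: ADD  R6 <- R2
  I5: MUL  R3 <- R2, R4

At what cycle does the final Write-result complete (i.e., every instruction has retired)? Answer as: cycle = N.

I1: IS=1 RO=2 EX=6 WR=7
I2: IS=2 RO=3 EX=11 WR=12
I3: IS=8 RO=9 EX=10 WR=11  [WAW R6: wait I1 write@7]
I4: IS=12 RO=13 EX=15 WR=16  [WAW R6: wait I3 write@11]
I5: IS=13 RO=14 EX=18 WR=19

cycle = 19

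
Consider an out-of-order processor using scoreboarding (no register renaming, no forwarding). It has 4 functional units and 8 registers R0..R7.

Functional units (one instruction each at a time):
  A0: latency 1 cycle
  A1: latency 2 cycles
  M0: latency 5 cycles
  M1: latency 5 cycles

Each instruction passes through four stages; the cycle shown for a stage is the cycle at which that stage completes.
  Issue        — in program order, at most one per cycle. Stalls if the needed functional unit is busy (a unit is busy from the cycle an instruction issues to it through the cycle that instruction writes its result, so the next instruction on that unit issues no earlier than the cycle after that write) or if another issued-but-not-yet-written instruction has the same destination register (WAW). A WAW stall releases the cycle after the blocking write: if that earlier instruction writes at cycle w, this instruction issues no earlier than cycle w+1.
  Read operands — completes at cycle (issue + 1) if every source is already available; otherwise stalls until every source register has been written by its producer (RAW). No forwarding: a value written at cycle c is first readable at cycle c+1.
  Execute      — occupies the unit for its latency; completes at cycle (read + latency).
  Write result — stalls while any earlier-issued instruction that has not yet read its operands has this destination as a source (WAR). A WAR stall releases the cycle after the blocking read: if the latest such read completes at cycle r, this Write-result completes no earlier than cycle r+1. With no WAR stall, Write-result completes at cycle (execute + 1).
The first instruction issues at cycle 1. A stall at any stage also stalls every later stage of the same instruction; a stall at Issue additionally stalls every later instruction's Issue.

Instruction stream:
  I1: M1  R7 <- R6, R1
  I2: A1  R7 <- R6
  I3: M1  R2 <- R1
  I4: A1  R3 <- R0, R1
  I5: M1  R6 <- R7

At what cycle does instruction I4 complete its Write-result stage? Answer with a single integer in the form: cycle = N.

t=1  issue I1 (M1)
t=2  I1 read-ops
t=7  I1 finished on M1
t=8  I1→R7
t=9  issue I2 (A1)
t=10  I2 read-ops · issue I3 (M1)
t=11  I3 read-ops
t=12  I2 finished on A1
t=13  I2→R7
t=14  issue I4 (A1)
t=15  I4 read-ops
t=16  I3 finished on M1
t=17  I3→R2 · I4 finished on A1
t=18  I4→R3 · issue I5 (M1)
t=19  I5 read-ops
t=24  I5 finished on M1
t=25  I5→R6

cycle = 18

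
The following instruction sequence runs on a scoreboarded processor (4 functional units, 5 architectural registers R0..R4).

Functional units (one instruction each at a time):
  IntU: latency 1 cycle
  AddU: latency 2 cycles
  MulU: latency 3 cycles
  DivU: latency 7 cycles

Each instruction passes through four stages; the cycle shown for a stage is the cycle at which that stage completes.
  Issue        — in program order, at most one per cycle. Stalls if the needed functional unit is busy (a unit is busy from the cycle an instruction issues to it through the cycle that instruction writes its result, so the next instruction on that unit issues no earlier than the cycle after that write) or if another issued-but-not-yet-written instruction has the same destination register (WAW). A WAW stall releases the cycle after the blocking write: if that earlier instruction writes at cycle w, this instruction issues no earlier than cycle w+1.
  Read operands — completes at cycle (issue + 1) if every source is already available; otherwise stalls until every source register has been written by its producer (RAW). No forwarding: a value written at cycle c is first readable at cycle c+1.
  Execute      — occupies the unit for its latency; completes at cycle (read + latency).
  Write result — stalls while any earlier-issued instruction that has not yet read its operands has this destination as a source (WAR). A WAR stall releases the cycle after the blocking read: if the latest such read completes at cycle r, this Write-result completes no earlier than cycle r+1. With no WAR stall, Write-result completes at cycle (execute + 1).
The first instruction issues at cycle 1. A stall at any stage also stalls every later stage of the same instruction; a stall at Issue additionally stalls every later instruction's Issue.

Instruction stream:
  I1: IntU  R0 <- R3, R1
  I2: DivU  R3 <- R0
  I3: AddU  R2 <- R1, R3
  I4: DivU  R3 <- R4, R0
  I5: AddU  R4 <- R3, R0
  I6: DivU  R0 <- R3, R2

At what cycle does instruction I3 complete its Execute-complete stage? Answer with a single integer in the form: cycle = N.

[I1] 1/2/3/4
[I2] 2/5/12/13  (RAW R0: wait I1 write@4)
[I3] 3/14/16/17  (RAW R3: wait I2 write@13)
[I4] 14/15/22/23  (struct: DivU busy until I2 writes@13)
[I5] 18/24/26/27  (struct: AddU busy until I3 writes@17; RAW R3: wait I4 write@23)
[I6] 24/25/32/33  (struct: DivU busy until I4 writes@23)

cycle = 16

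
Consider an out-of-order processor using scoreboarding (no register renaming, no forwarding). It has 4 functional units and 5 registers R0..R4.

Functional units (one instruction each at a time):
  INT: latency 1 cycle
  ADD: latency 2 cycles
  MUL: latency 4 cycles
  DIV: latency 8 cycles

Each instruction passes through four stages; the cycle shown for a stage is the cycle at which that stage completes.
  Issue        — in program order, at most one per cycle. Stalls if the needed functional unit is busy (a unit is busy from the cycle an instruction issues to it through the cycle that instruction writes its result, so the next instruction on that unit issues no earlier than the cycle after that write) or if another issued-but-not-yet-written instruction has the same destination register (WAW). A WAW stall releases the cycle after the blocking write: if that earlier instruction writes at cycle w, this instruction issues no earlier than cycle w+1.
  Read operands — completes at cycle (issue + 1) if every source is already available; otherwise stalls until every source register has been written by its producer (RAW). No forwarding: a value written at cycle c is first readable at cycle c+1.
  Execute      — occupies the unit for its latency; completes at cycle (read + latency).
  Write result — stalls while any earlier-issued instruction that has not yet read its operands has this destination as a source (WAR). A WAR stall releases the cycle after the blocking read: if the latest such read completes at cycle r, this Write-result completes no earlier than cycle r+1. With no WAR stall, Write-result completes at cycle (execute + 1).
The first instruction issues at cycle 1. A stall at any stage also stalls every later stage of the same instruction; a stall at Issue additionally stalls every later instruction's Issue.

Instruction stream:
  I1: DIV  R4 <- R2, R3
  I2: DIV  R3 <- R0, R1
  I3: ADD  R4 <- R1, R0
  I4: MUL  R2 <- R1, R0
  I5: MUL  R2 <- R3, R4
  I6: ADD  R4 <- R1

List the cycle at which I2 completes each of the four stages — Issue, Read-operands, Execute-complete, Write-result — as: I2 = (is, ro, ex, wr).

[I1] 1/2/10/11
[I2] 12/13/21/22  (struct: DIV busy until I1 writes@11)
[I3] 13/14/16/17
[I4] 14/15/19/20
[I5] 21/23/27/28  (struct: MUL busy until I4 writes@20; RAW R3: wait I2 write@22)
[I6] 22/23/25/26

I2 = (12, 13, 21, 22)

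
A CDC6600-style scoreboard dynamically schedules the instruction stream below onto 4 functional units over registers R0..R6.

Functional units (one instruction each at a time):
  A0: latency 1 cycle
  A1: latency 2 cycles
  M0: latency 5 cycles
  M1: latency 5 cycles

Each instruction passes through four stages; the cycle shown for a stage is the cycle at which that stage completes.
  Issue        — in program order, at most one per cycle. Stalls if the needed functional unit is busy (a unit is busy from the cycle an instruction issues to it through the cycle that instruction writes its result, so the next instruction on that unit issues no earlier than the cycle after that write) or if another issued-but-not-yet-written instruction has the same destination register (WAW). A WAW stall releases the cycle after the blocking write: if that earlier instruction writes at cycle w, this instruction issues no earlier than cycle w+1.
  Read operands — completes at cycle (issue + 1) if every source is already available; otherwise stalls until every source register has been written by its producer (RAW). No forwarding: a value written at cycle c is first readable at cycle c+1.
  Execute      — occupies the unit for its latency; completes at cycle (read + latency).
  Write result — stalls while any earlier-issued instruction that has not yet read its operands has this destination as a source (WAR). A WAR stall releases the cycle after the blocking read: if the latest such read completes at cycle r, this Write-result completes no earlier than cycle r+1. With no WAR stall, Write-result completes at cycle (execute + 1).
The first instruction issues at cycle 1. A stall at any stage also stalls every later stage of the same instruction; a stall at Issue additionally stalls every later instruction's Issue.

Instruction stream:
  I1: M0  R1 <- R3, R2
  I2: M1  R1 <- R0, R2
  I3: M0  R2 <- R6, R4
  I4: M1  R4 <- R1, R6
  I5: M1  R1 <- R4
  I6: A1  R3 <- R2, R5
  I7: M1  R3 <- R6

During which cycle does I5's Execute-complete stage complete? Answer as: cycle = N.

cycle = 31

I1: IS=1 RO=2 EX=7 WR=8
I2: IS=9 RO=10 EX=15 WR=16  [WAW R1: wait I1 write@8]
I3: IS=10 RO=11 EX=16 WR=17
I4: IS=17 RO=18 EX=23 WR=24  [struct: M1 busy until I2 writes@16]
I5: IS=25 RO=26 EX=31 WR=32  [struct: M1 busy until I4 writes@24]
I6: IS=26 RO=27 EX=29 WR=30
I7: IS=33 RO=34 EX=39 WR=40  [struct: M1 busy until I5 writes@32]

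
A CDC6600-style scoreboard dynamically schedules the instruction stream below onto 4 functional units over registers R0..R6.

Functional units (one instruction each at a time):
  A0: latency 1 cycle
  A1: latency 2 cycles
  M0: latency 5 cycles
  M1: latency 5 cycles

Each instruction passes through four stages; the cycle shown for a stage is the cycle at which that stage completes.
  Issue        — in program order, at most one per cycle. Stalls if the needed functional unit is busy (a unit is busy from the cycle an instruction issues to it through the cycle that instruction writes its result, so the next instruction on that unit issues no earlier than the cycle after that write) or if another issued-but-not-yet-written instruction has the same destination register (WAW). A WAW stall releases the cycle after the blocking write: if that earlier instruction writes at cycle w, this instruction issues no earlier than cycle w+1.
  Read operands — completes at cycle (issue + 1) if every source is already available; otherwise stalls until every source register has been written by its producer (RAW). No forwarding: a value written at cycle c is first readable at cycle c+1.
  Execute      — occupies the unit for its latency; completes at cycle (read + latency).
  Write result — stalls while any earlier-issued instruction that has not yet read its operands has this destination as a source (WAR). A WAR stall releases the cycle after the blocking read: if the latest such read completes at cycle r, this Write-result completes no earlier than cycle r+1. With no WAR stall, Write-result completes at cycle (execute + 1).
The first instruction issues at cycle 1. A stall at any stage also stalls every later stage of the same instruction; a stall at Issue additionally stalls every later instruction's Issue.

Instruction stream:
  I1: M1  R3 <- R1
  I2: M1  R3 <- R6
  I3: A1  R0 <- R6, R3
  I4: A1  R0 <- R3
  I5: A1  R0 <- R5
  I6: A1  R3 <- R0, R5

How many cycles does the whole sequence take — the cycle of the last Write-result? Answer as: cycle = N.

[1] I1→M1
[2] I1 RO
[7] I1 EX
[8] I1 WR R3
[9] I2→M1
[10] I2 RO; I3→A1
[15] I2 EX
[16] I2 WR R3
[17] I3 RO
[19] I3 EX
[20] I3 WR R0
[21] I4→A1
[22] I4 RO
[24] I4 EX
[25] I4 WR R0
[26] I5→A1
[27] I5 RO
[29] I5 EX
[30] I5 WR R0
[31] I6→A1
[32] I6 RO
[34] I6 EX
[35] I6 WR R3

cycle = 35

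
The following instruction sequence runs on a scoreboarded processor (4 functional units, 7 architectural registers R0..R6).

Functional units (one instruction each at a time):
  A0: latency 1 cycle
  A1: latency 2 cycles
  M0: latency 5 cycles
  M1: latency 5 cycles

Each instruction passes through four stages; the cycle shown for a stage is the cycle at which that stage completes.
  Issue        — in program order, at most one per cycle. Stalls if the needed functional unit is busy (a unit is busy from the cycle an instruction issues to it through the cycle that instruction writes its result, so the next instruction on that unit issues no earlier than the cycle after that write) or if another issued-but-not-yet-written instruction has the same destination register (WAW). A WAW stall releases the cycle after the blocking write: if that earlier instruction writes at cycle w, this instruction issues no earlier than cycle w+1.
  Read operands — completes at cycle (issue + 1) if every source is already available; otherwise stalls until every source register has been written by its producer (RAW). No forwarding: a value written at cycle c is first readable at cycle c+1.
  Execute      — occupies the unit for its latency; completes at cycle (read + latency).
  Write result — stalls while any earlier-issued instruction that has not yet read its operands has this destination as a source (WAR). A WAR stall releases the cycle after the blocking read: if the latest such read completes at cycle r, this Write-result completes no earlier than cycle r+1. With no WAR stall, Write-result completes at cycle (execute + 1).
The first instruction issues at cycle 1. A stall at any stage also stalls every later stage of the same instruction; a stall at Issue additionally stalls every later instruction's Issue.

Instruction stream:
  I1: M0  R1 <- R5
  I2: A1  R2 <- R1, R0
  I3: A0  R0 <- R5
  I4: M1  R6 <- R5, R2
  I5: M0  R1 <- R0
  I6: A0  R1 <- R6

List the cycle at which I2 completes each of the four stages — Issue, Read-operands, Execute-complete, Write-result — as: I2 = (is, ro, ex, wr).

I2 = (2, 9, 11, 12)

I1: IS=1 RO=2 EX=7 WR=8
I2: IS=2 RO=9 EX=11 WR=12  [RAW R1: wait I1 write@8]
I3: IS=3 RO=4 EX=5 WR=10  [WAR R0: wait I2 read@9]
I4: IS=4 RO=13 EX=18 WR=19  [RAW R2: wait I2 write@12]
I5: IS=9 RO=11 EX=16 WR=17  [struct: M0 busy until I1 writes@8; RAW R0: wait I3 write@10]
I6: IS=18 RO=20 EX=21 WR=22  [WAW R1: wait I5 write@17; RAW R6: wait I4 write@19]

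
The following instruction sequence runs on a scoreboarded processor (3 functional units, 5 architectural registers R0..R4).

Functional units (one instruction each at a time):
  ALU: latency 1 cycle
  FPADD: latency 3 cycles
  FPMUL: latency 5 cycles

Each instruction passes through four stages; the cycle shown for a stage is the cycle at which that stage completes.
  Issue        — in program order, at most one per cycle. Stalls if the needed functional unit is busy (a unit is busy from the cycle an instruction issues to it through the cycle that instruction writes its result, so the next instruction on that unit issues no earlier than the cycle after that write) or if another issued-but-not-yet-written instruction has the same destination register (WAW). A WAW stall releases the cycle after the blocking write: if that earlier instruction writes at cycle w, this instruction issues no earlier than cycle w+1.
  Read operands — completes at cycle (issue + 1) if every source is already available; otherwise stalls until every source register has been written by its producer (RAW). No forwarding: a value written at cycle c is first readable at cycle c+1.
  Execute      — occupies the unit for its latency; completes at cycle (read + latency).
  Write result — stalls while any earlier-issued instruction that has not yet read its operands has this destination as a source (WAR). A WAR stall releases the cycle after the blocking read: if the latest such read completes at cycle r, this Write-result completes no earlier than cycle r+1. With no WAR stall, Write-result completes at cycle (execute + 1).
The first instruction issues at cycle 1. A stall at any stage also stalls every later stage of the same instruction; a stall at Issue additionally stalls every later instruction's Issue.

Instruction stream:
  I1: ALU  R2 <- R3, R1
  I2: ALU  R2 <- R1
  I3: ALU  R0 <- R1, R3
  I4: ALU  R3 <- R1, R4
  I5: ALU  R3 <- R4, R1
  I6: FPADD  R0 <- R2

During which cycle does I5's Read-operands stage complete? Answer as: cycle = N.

cycle = 18

1) issue 1, read 2, done 3, write 4
2) issue 5, read 6, done 7, write 8  <struct: ALU busy until I1 writes@4>
3) issue 9, read 10, done 11, write 12  <struct: ALU busy until I2 writes@8>
4) issue 13, read 14, done 15, write 16  <struct: ALU busy until I3 writes@12>
5) issue 17, read 18, done 19, write 20  <struct: ALU busy until I4 writes@16>
6) issue 18, read 19, done 22, write 23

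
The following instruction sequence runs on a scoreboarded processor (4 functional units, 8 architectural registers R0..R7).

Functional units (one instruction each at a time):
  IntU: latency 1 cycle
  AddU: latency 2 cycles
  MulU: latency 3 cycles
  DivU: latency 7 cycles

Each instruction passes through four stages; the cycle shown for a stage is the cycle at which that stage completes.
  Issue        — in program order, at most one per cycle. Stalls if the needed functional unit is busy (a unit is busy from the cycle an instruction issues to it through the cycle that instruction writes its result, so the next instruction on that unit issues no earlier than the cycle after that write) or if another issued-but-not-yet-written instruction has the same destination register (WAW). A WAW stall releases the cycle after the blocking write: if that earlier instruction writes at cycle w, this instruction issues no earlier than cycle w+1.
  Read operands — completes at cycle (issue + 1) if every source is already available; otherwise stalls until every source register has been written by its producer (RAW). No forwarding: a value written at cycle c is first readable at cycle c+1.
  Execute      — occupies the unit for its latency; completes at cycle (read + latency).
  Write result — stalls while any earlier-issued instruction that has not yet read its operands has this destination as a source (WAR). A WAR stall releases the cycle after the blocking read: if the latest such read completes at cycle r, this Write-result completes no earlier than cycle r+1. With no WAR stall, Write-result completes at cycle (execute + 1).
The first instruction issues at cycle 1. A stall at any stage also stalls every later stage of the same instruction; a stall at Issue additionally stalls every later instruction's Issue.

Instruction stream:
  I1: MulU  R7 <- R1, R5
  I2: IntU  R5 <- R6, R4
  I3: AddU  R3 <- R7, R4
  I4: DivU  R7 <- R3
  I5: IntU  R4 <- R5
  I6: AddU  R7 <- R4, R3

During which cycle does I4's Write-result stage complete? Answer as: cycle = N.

cycle = 19

cycle 1: issue I1 (MulU)
cycle 2: I1 read-ops | issue I2 (IntU)
cycle 3: I2 read-ops | issue I3 (AddU)
cycle 4: I2 finished on IntU
cycle 5: I1 finished on MulU | I2→R5
cycle 6: I1→R7
cycle 7: I3 read-ops | issue I4 (DivU)
cycle 8: issue I5 (IntU)
cycle 9: I3 finished on AddU | I5 read-ops
cycle 10: I3→R3 | I5 finished on IntU
cycle 11: I4 read-ops | I5→R4
cycle 18: I4 finished on DivU
cycle 19: I4→R7
cycle 20: issue I6 (AddU)
cycle 21: I6 read-ops
cycle 23: I6 finished on AddU
cycle 24: I6→R7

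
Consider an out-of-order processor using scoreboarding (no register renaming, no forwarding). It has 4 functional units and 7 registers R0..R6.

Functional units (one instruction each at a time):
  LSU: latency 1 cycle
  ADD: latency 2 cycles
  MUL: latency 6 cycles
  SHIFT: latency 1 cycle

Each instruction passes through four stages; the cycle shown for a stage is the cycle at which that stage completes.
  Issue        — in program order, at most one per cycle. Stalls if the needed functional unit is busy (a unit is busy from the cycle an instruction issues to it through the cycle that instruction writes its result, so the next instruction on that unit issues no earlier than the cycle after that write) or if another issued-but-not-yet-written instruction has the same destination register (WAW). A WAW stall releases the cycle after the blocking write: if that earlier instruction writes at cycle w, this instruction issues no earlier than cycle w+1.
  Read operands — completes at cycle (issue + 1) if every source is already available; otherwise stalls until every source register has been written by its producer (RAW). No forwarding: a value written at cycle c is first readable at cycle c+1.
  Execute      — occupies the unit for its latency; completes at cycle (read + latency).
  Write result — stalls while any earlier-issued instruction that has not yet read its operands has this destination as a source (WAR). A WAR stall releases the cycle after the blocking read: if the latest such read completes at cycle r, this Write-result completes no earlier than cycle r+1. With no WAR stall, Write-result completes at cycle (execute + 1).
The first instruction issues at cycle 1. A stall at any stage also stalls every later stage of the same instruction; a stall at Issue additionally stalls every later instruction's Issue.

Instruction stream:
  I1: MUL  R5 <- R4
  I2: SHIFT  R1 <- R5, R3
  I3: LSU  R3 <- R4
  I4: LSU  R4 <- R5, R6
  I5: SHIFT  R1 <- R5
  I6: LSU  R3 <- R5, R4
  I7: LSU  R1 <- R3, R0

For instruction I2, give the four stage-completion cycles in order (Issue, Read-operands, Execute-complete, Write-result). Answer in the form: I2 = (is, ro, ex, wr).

1) issue 1, read 2, done 8, write 9
2) issue 2, read 10, done 11, write 12  <RAW R5: wait I1 write@9>
3) issue 3, read 4, done 5, write 11  <WAR R3: wait I2 read@10>
4) issue 12, read 13, done 14, write 15  <struct: LSU busy until I3 writes@11>
5) issue 13, read 14, done 15, write 16
6) issue 16, read 17, done 18, write 19  <struct: LSU busy until I4 writes@15>
7) issue 20, read 21, done 22, write 23  <struct: LSU busy until I6 writes@19>

I2 = (2, 10, 11, 12)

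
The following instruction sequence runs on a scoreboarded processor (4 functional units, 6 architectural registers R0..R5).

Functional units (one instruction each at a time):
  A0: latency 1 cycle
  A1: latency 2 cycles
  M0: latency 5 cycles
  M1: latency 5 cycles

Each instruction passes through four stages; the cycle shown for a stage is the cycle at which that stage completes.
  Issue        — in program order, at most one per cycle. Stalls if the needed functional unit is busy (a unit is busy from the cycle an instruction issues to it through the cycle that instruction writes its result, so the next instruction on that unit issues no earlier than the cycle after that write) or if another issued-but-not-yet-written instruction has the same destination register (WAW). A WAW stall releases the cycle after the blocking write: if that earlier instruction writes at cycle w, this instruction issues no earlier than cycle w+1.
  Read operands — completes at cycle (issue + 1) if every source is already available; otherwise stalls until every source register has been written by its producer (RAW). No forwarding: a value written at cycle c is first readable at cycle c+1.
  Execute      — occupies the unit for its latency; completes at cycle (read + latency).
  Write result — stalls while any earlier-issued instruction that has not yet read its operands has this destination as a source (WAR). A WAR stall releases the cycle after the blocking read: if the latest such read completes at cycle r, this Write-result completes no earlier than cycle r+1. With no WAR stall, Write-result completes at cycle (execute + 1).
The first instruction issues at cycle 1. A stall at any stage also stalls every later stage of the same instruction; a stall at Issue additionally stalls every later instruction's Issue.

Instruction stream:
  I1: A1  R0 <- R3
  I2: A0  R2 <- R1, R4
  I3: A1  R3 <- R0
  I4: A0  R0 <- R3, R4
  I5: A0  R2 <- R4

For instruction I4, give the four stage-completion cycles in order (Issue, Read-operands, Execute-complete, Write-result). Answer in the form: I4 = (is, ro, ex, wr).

I4 = (7, 11, 12, 13)

[1] issue I1 (A1)
[2] I1 read-ops | issue I2 (A0)
[3] I2 read-ops
[4] I1 finished on A1 | I2 finished on A0
[5] I1→R0 | I2→R2
[6] issue I3 (A1)
[7] I3 read-ops | issue I4 (A0)
[9] I3 finished on A1
[10] I3→R3
[11] I4 read-ops
[12] I4 finished on A0
[13] I4→R0
[14] issue I5 (A0)
[15] I5 read-ops
[16] I5 finished on A0
[17] I5→R2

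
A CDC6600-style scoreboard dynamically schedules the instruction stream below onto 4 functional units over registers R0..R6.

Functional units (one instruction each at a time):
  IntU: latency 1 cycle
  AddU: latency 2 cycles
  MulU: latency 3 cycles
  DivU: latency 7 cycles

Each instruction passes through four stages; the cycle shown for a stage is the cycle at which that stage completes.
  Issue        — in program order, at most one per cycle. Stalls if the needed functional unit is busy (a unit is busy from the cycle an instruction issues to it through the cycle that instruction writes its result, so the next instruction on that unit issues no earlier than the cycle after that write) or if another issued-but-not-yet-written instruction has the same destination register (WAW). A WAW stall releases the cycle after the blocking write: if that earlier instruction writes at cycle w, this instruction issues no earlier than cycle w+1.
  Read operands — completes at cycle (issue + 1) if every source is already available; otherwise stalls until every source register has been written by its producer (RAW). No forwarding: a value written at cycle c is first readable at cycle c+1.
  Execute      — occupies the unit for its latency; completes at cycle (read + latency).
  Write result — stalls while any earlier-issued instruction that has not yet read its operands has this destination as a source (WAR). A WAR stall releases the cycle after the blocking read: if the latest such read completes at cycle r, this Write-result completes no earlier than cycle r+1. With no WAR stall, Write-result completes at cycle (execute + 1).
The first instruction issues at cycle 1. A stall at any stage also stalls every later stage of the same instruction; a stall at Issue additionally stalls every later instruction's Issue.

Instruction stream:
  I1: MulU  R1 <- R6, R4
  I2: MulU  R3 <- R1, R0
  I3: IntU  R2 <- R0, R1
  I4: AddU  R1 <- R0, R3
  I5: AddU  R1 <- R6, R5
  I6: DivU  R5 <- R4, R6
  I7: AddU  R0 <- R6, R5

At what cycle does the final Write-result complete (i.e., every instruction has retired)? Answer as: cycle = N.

1) issue 1, read 2, done 5, write 6
2) issue 7, read 8, done 11, write 12  <struct: MulU busy until I1 writes@6>
3) issue 8, read 9, done 10, write 11
4) issue 9, read 13, done 15, write 16  <RAW R3: wait I2 write@12>
5) issue 17, read 18, done 20, write 21  <struct: AddU busy until I4 writes@16>
6) issue 18, read 19, done 26, write 27
7) issue 22, read 28, done 30, write 31  <struct: AddU busy until I5 writes@21 / RAW R5: wait I6 write@27>

cycle = 31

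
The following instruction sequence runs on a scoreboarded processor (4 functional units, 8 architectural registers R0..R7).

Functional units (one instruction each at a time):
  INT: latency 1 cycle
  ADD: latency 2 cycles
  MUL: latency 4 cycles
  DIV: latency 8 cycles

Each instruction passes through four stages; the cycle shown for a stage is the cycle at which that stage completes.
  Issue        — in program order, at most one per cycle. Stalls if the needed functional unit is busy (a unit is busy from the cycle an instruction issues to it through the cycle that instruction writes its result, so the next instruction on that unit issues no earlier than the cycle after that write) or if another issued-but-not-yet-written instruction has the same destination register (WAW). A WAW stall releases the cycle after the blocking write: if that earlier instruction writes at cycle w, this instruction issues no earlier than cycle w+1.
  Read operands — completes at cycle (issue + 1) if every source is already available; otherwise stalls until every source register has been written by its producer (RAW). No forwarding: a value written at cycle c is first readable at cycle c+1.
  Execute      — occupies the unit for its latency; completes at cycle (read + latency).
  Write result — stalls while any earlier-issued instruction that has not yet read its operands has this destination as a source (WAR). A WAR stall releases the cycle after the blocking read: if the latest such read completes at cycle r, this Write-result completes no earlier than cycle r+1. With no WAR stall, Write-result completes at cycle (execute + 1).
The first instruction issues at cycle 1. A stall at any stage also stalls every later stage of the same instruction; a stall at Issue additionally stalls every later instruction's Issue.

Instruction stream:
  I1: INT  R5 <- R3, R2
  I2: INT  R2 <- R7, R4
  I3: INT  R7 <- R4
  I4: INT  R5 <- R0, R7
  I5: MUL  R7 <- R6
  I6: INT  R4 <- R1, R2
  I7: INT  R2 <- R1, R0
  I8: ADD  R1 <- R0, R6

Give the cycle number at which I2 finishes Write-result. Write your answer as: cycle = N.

cycle 1: I1 issues→INT
cycle 2: I1 reads
cycle 3: I1 exec-done
cycle 4: I1 writes R5
cycle 5: I2 issues→INT
cycle 6: I2 reads
cycle 7: I2 exec-done
cycle 8: I2 writes R2
cycle 9: I3 issues→INT
cycle 10: I3 reads
cycle 11: I3 exec-done
cycle 12: I3 writes R7
cycle 13: I4 issues→INT
cycle 14: I4 reads | I5 issues→MUL
cycle 15: I4 exec-done | I5 reads
cycle 16: I4 writes R5
cycle 17: I6 issues→INT
cycle 18: I6 reads
cycle 19: I5 exec-done | I6 exec-done
cycle 20: I5 writes R7 | I6 writes R4
cycle 21: I7 issues→INT
cycle 22: I7 reads | I8 issues→ADD
cycle 23: I7 exec-done | I8 reads
cycle 24: I7 writes R2
cycle 25: I8 exec-done
cycle 26: I8 writes R1

cycle = 8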